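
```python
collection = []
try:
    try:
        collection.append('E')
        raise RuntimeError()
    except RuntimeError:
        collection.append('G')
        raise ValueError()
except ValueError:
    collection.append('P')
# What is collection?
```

Step-by-step execution trace:
1. Inner try: `collection.append('E')` → collection = ['E'].
2. `raise RuntimeError()` raises RuntimeError.
3. Inner `except RuntimeError` matches → `collection.append('G')` → collection = ['E', 'G'].
4. `raise ValueError()` raises ValueError; propagates to outer try.
5. Outer `except ValueError` matches → `collection.append('P')` → collection = ['E', 'G', 'P'].
Result: ['E', 'G', 'P']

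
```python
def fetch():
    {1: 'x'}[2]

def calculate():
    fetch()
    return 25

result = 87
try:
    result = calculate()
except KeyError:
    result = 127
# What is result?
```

Step-by-step execution trace:
1. result starts at 87.
2. try: `calculate()` calls `fetch()`.
3. `fetch()` evaluates `{1: 'x'}[2]`, which raises KeyError; it propagates through calculate (uncaught).
4. `return 25` in calculate is not reached; the assignment to result does not complete.
5. `except KeyError` matches → result = 127.
Result: 127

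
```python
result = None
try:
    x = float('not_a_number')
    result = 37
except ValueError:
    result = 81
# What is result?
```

Step-by-step execution trace:
1. `x = float('not_a_number')` raises ValueError.
2. `result = 37` is not reached.
3. `except ValueError` matches → result = 81.
Result: 81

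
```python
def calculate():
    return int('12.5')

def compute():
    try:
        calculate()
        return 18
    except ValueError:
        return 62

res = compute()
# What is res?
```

Step-by-step execution trace:
1. `compute()` calls `calculate()`.
2. `calculate()` evaluates `int('12.5')`, which raises ValueError; it propagates to the caller.
3. `return 18` is not reached.
4. `except ValueError` in compute matches → returns 62.
5. res = 62.
Result: 62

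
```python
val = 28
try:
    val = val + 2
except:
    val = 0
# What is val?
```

Step-by-step execution trace:
1. val starts at 28.
2. try: `val = val + 2` → val = 30. No exception raised.
3. `except` is skipped.
Result: 30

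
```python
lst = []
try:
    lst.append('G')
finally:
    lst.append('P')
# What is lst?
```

Step-by-step execution trace:
1. try: `lst.append('G')` → lst = ['G'].
2. The try body completes without raising.
3. finally always runs: `lst.append('P')` → lst = ['G', 'P'].
Result: ['G', 'P']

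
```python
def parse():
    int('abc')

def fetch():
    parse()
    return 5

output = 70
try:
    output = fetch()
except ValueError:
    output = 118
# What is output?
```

Step-by-step execution trace:
1. output starts at 70.
2. try: `fetch()` calls `parse()`.
3. `parse()` evaluates `int('abc')`, which raises ValueError; it propagates through fetch (uncaught).
4. `return 5` in fetch is not reached; the assignment to output does not complete.
5. `except ValueError` matches → output = 118.
Result: 118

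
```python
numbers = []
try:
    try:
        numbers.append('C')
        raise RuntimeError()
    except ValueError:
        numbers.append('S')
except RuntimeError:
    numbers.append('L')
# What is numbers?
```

Step-by-step execution trace:
1. Inner try: `numbers.append('C')` → numbers = ['C'].
2. `raise RuntimeError()` raises RuntimeError.
3. Inner `except ValueError` does not match RuntimeError; exception propagates to outer try.
4. Outer `except RuntimeError` matches → `numbers.append('L')` → numbers = ['C', 'L'].
Result: ['C', 'L']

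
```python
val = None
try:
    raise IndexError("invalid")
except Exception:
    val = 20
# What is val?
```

Step-by-step execution trace:
1. `raise IndexError(...)` raises IndexError.
2. `except Exception` matches (IndexError is a subclass of Exception) → val = 20.
Result: 20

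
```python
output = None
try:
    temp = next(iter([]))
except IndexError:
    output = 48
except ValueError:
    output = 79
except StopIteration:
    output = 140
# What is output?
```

Step-by-step execution trace:
1. `temp = next(iter([]))` raises StopIteration.
2. `except IndexError` does not match StopIteration; skipped.
3. `except ValueError` does not match StopIteration; skipped.
4. `except StopIteration` matches → output = 140.
Result: 140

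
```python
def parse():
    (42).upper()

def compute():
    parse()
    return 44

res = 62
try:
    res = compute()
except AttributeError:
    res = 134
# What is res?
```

Step-by-step execution trace:
1. res starts at 62.
2. try: `compute()` calls `parse()`.
3. `parse()` evaluates `(42).upper()`, which raises AttributeError; it propagates through compute (uncaught).
4. `return 44` in compute is not reached; the assignment to res does not complete.
5. `except AttributeError` matches → res = 134.
Result: 134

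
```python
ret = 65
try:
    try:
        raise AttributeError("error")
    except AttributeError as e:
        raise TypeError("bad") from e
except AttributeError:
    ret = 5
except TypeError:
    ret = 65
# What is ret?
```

Step-by-step execution trace:
1. Inner try raises AttributeError; inner `except AttributeError as e` catches it.
2. `raise TypeError(...) from e` raises TypeError (AttributeError is attached as __cause__, but only TypeError is active).
3. Outer `except AttributeError` does not match TypeError; skipped.
4. Outer `except TypeError` matches → ret = 65.
Result: 65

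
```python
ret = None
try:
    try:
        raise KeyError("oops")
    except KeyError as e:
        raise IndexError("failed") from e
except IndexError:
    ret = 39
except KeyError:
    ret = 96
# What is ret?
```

Step-by-step execution trace:
1. Inner try raises KeyError; inner `except KeyError as e` catches it.
2. `raise IndexError(...) from e` raises IndexError (KeyError is attached as __cause__, but only IndexError is active).
3. Outer `except IndexError` matches → ret = 39.
4. `except KeyError` is not reached.
Result: 39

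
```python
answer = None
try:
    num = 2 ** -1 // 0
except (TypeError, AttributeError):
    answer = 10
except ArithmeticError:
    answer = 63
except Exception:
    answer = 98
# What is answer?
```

Step-by-step execution trace:
1. `num = 2 ** -1 // 0` raises ZeroDivisionError.
2. `except (TypeError, AttributeError)` does not match ZeroDivisionError; skipped.
3. `except ArithmeticError` matches (ZeroDivisionError is a subclass of ArithmeticError) → answer = 63.
4. `except Exception` is not reached.
Result: 63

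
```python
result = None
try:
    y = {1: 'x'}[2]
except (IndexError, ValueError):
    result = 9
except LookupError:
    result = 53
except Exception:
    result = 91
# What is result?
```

Step-by-step execution trace:
1. `y = {1: 'x'}[2]` raises KeyError.
2. `except (IndexError, ValueError)` does not match KeyError; skipped.
3. `except LookupError` matches (KeyError is a subclass of LookupError) → result = 53.
4. `except Exception` is not reached.
Result: 53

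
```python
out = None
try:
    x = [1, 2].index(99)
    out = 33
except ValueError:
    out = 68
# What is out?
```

Step-by-step execution trace:
1. `x = [1, 2].index(99)` raises ValueError.
2. `out = 33` is not reached.
3. `except ValueError` matches → out = 68.
Result: 68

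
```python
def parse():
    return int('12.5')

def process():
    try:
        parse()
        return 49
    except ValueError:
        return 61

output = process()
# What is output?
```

Step-by-step execution trace:
1. `process()` calls `parse()`.
2. `parse()` evaluates `int('12.5')`, which raises ValueError; it propagates to the caller.
3. `return 49` is not reached.
4. `except ValueError` in process matches → returns 61.
5. output = 61.
Result: 61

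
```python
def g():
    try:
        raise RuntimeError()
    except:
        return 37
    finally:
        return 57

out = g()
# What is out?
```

Step-by-step execution trace:
1. `g()` enters try: `raise RuntimeError()` raises RuntimeError.
2. bare `except` matches → `return 37` sets pending return value 37.
3. Before returning, `finally: return 57` runs and overrides the pending return.
4. g() returns 57 → out = 57.
Result: 57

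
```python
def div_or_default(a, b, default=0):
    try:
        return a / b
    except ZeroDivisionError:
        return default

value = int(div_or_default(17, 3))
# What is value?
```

Step-by-step execution trace:
1. `div_or_default(17, 3)` enters try: `return 17 / 3` → returns 5.666666666666667. No exception raised.
2. `except ZeroDivisionError` is skipped.
3. `int(5.666666666666667)` → 5 → value = 5.
Result: 5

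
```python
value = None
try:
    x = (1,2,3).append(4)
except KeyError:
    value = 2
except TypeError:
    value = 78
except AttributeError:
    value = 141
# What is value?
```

Step-by-step execution trace:
1. `x = (1,2,3).append(4)` raises AttributeError.
2. `except KeyError` does not match AttributeError; skipped.
3. `except TypeError` does not match AttributeError; skipped.
4. `except AttributeError` matches → value = 141.
Result: 141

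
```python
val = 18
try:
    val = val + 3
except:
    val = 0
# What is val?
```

Step-by-step execution trace:
1. val starts at 18.
2. try: `val = val + 3` → val = 21. No exception raised.
3. `except` is skipped.
Result: 21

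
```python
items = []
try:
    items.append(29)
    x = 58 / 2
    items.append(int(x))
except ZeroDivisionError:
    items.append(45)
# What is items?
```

Step-by-step execution trace:
1. try: `items.append(29)` → items = [29].
2. `x = 58 / 2` → x = 29.0. No exception raised.
3. `items.append(int(x))` → items = [29, 29].
4. `except ZeroDivisionError` is skipped (no exception was raised).
Result: [29, 29]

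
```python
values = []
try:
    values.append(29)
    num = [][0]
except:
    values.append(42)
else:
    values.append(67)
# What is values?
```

Step-by-step execution trace:
1. try: `values.append(29)` → values = [29].
2. `num = [][0]` raises IndexError.
3. bare `except` matches → `values.append(42)` → values = [29, 42].
4. `else` is skipped (an exception was raised).
Result: [29, 42]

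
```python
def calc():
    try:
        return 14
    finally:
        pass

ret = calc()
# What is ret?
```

Step-by-step execution trace:
1. `calc()` enters try: `return 14` sets pending return value 14.
2. Before returning, `finally: pass` runs (no effect).
3. calc() returns 14 → ret = 14.
Result: 14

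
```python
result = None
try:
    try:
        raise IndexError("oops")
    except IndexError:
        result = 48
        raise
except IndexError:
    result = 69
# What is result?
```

Step-by-step execution trace:
1. Inner try: `raise IndexError("oops")` raises IndexError.
2. Inner `except IndexError` matches → result = 48.
3. bare `raise` re-raises the same IndexError.
4. Outer `except IndexError` matches → result = 69.
Result: 69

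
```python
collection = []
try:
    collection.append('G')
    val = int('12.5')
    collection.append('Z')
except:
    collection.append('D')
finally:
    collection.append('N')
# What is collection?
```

Step-by-step execution trace:
1. try: `collection.append('G')` → collection = ['G'].
2. `val = int('12.5')` raises ValueError; `collection.append('Z')` is not reached.
3. bare `except` matches → `collection.append('D')` → collection = ['G', 'D'].
4. finally always runs: `collection.append('N')` → collection = ['G', 'D', 'N'].
Result: ['G', 'D', 'N']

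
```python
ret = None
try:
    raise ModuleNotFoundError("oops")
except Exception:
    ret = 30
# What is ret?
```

Step-by-step execution trace:
1. `raise ModuleNotFoundError(...)` raises ModuleNotFoundError.
2. `except Exception` matches (ModuleNotFoundError is a subclass of Exception) → ret = 30.
Result: 30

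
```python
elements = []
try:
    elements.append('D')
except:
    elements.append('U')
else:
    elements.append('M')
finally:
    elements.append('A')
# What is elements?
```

Step-by-step execution trace:
1. try: `elements.append('D')` → elements = ['D']. No exception raised.
2. `except` is skipped.
3. `else` runs: `elements.append('M')` → elements = ['D', 'M'].
4. `finally` always runs: `elements.append('A')` → elements = ['D', 'M', 'A'].
Result: ['D', 'M', 'A']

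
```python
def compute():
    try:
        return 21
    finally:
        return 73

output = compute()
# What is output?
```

Step-by-step execution trace:
1. `compute()` enters try: `return 21` sets pending return value 21.
2. Before returning, `finally: return 73` runs and overrides the pending return.
3. compute() returns 73 → output = 73.
Result: 73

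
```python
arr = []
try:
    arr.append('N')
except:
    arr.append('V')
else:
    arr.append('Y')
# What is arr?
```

Step-by-step execution trace:
1. try: `arr.append('N')` → arr = ['N']. No exception raised.
2. `except` is skipped.
3. `else` runs (try completed without exception): `arr.append('Y')` → arr = ['N', 'Y'].
Result: ['N', 'Y']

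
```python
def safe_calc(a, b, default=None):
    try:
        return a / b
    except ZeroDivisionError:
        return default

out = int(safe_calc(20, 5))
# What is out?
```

Step-by-step execution trace:
1. `safe_calc(20, 5)` enters try: `return 20 / 5` → returns 4.0. No exception raised.
2. `except ZeroDivisionError` is skipped.
3. `int(4.0)` → 4 → out = 4.
Result: 4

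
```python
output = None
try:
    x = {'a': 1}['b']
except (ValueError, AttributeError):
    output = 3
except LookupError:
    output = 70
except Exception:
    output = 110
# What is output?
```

Step-by-step execution trace:
1. `x = {'a': 1}['b']` raises KeyError.
2. `except (ValueError, AttributeError)` does not match KeyError; skipped.
3. `except LookupError` matches (KeyError is a subclass of LookupError) → output = 70.
4. `except Exception` is not reached.
Result: 70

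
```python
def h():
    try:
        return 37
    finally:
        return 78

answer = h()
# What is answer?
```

Step-by-step execution trace:
1. `h()` enters try: `return 37` sets pending return value 37.
2. Before returning, `finally: return 78` runs and overrides the pending return.
3. h() returns 78 → answer = 78.
Result: 78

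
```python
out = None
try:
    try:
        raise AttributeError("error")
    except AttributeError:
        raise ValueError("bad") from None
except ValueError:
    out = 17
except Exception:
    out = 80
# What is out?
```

Step-by-step execution trace:
1. Inner try raises AttributeError; inner `except AttributeError` catches it.
2. `raise ValueError(...) from None` raises ValueError (from None suppresses __context__, but the active exception is still ValueError).
3. Outer `except ValueError` matches → out = 17.
4. `except Exception` is not reached.
Result: 17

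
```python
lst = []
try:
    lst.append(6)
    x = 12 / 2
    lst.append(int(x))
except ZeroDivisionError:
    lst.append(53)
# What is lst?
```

Step-by-step execution trace:
1. try: `lst.append(6)` → lst = [6].
2. `x = 12 / 2` → x = 6.0. No exception raised.
3. `lst.append(int(x))` → lst = [6, 6].
4. `except ZeroDivisionError` is skipped (no exception was raised).
Result: [6, 6]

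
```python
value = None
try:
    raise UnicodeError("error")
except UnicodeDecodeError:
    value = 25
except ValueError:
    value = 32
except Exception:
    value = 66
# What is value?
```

Step-by-step execution trace:
1. `raise UnicodeError(...)` raises UnicodeError.
2. `except UnicodeDecodeError` does not match (UnicodeError is not a subclass of UnicodeDecodeError); skipped.
3. `except ValueError` matches (UnicodeError is a subclass of ValueError) → value = 32.
4. `except Exception` is not reached.
Result: 32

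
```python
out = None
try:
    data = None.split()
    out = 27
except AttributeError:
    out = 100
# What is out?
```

Step-by-step execution trace:
1. `data = None.split()` raises AttributeError.
2. `out = 27` is not reached.
3. `except AttributeError` matches → out = 100.
Result: 100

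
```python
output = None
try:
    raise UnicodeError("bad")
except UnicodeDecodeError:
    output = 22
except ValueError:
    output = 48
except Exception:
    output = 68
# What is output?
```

Step-by-step execution trace:
1. `raise UnicodeError(...)` raises UnicodeError.
2. `except UnicodeDecodeError` does not match (UnicodeError is not a subclass of UnicodeDecodeError); skipped.
3. `except ValueError` matches (UnicodeError is a subclass of ValueError) → output = 48.
4. `except Exception` is not reached.
Result: 48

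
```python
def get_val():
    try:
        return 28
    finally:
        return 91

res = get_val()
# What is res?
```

Step-by-step execution trace:
1. `get_val()` enters try: `return 28` sets pending return value 28.
2. Before returning, `finally: return 91` runs and overrides the pending return.
3. get_val() returns 91 → res = 91.
Result: 91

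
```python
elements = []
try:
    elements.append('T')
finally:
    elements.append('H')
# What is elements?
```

Step-by-step execution trace:
1. try: `elements.append('T')` → elements = ['T'].
2. The try body completes without raising.
3. finally always runs: `elements.append('H')` → elements = ['T', 'H'].
Result: ['T', 'H']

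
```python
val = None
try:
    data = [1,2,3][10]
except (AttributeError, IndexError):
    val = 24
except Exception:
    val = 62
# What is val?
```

Step-by-step execution trace:
1. `data = [1,2,3][10]` raises IndexError.
2. `except (AttributeError, IndexError)` matches (IndexError is in the tuple) → val = 24.
3. `except Exception` is not reached.
Result: 24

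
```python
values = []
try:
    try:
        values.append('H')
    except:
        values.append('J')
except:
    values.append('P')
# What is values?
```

Step-by-step execution trace:
1. Inner try: `values.append('H')` → values = ['H']. No exception raised.
2. Inner `except` is skipped.
3. Inner try completes normally; outer `except` is skipped.
Result: ['H']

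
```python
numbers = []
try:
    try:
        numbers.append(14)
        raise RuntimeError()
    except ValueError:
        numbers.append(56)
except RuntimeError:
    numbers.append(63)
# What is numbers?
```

Step-by-step execution trace:
1. Inner try: `numbers.append(14)` → numbers = [14].
2. `raise RuntimeError()` raises RuntimeError.
3. Inner `except ValueError` does not match RuntimeError; exception propagates to outer try.
4. Outer `except RuntimeError` matches → `numbers.append(63)` → numbers = [14, 63].
Result: [14, 63]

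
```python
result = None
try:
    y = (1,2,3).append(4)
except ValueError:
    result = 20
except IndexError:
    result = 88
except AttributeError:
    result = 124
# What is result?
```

Step-by-step execution trace:
1. `y = (1,2,3).append(4)` raises AttributeError.
2. `except ValueError` does not match AttributeError; skipped.
3. `except IndexError` does not match AttributeError; skipped.
4. `except AttributeError` matches → result = 124.
Result: 124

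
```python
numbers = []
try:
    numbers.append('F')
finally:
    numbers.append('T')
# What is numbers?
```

Step-by-step execution trace:
1. try: `numbers.append('F')` → numbers = ['F'].
2. The try body completes without raising.
3. finally always runs: `numbers.append('T')` → numbers = ['F', 'T'].
Result: ['F', 'T']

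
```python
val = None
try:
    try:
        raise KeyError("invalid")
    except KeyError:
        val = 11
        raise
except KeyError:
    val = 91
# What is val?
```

Step-by-step execution trace:
1. Inner try: `raise KeyError("invalid")` raises KeyError.
2. Inner `except KeyError` matches → val = 11.
3. bare `raise` re-raises the same KeyError.
4. Outer `except KeyError` matches → val = 91.
Result: 91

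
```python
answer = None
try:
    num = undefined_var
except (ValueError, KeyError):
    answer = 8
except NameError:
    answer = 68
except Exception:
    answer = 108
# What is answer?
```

Step-by-step execution trace:
1. `num = undefined_var` raises NameError.
2. `except (ValueError, KeyError)` does not match NameError; skipped.
3. `except NameError` matches (exact type match) → answer = 68.
4. `except Exception` is not reached.
Result: 68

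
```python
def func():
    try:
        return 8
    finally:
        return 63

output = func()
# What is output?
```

Step-by-step execution trace:
1. `func()` enters try: `return 8` sets pending return value 8.
2. Before returning, `finally: return 63` runs and overrides the pending return.
3. func() returns 63 → output = 63.
Result: 63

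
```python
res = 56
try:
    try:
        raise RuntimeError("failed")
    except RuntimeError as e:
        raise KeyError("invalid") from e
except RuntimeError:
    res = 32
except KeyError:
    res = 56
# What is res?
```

Step-by-step execution trace:
1. Inner try raises RuntimeError; inner `except RuntimeError as e` catches it.
2. `raise KeyError(...) from e` raises KeyError (RuntimeError is attached as __cause__, but only KeyError is active).
3. Outer `except RuntimeError` does not match KeyError; skipped.
4. Outer `except KeyError` matches → res = 56.
Result: 56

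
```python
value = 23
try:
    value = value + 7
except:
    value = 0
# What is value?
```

Step-by-step execution trace:
1. value starts at 23.
2. try: `value = value + 7` → value = 30. No exception raised.
3. `except` is skipped.
Result: 30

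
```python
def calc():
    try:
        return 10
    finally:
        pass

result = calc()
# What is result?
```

Step-by-step execution trace:
1. `calc()` enters try: `return 10` sets pending return value 10.
2. Before returning, `finally: pass` runs (no effect).
3. calc() returns 10 → result = 10.
Result: 10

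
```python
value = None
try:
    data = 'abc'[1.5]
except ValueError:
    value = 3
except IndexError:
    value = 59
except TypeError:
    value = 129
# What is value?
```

Step-by-step execution trace:
1. `data = 'abc'[1.5]` raises TypeError.
2. `except ValueError` does not match TypeError; skipped.
3. `except IndexError` does not match TypeError; skipped.
4. `except TypeError` matches → value = 129.
Result: 129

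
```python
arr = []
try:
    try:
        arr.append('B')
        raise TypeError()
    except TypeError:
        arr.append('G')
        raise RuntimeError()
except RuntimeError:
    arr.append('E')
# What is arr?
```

Step-by-step execution trace:
1. Inner try: `arr.append('B')` → arr = ['B'].
2. `raise TypeError()` raises TypeError.
3. Inner `except TypeError` matches → `arr.append('G')` → arr = ['B', 'G'].
4. `raise RuntimeError()` raises RuntimeError; propagates to outer try.
5. Outer `except RuntimeError` matches → `arr.append('E')` → arr = ['B', 'G', 'E'].
Result: ['B', 'G', 'E']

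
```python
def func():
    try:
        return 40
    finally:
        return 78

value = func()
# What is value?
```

Step-by-step execution trace:
1. `func()` enters try: `return 40` sets pending return value 40.
2. Before returning, `finally: return 78` runs and overrides the pending return.
3. func() returns 78 → value = 78.
Result: 78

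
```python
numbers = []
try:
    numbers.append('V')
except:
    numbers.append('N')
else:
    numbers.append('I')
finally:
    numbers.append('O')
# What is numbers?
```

Step-by-step execution trace:
1. try: `numbers.append('V')` → numbers = ['V']. No exception raised.
2. `except` is skipped.
3. `else` runs: `numbers.append('I')` → numbers = ['V', 'I'].
4. `finally` always runs: `numbers.append('O')` → numbers = ['V', 'I', 'O'].
Result: ['V', 'I', 'O']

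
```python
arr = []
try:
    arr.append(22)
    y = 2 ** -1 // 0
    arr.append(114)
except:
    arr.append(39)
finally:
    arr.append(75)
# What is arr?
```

Step-by-step execution trace:
1. try: `arr.append(22)` → arr = [22].
2. `y = 2 ** -1 // 0` raises ZeroDivisionError; `arr.append(114)` is not reached.
3. bare `except` matches → `arr.append(39)` → arr = [22, 39].
4. finally always runs: `arr.append(75)` → arr = [22, 39, 75].
Result: [22, 39, 75]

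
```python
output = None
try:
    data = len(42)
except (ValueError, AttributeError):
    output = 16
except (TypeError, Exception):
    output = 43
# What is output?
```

Step-by-step execution trace:
1. `data = len(42)` raises TypeError.
2. `except (ValueError, AttributeError)` does not match TypeError; skipped.
3. `except (TypeError, Exception)` matches (TypeError is in the tuple) → output = 43.
Result: 43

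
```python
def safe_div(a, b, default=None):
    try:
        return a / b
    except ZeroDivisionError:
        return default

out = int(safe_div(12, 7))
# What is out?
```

Step-by-step execution trace:
1. `safe_div(12, 7)` enters try: `return 12 / 7` → returns 1.7142857142857142. No exception raised.
2. `except ZeroDivisionError` is skipped.
3. `int(1.7142857142857142)` → 1 → out = 1.
Result: 1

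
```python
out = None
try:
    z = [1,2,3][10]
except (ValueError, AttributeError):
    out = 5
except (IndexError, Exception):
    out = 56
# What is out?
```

Step-by-step execution trace:
1. `z = [1,2,3][10]` raises IndexError.
2. `except (ValueError, AttributeError)` does not match IndexError; skipped.
3. `except (IndexError, Exception)` matches (IndexError is in the tuple) → out = 56.
Result: 56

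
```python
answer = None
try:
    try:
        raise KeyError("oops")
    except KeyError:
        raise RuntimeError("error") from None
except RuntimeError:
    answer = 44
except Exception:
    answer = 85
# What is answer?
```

Step-by-step execution trace:
1. Inner try raises KeyError; inner `except KeyError` catches it.
2. `raise RuntimeError(...) from None` raises RuntimeError (from None suppresses __context__, but the active exception is still RuntimeError).
3. Outer `except RuntimeError` matches → answer = 44.
4. `except Exception` is not reached.
Result: 44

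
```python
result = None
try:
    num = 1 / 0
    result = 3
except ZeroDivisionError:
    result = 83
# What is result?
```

Step-by-step execution trace:
1. `num = 1 / 0` raises ZeroDivisionError.
2. `result = 3` is not reached.
3. `except ZeroDivisionError` matches → result = 83.
Result: 83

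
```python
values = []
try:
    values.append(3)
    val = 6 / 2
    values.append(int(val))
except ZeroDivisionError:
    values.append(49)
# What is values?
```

Step-by-step execution trace:
1. try: `values.append(3)` → values = [3].
2. `val = 6 / 2` → val = 3.0. No exception raised.
3. `values.append(int(val))` → values = [3, 3].
4. `except ZeroDivisionError` is skipped (no exception was raised).
Result: [3, 3]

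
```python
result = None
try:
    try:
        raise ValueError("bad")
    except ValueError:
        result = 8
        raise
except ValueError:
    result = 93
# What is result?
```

Step-by-step execution trace:
1. Inner try: `raise ValueError("bad")` raises ValueError.
2. Inner `except ValueError` matches → result = 8.
3. bare `raise` re-raises the same ValueError.
4. Outer `except ValueError` matches → result = 93.
Result: 93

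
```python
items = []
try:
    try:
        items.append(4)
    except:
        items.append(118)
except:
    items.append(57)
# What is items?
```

Step-by-step execution trace:
1. Inner try: `items.append(4)` → items = [4]. No exception raised.
2. Inner `except` is skipped.
3. Inner try completes normally; outer `except` is skipped.
Result: [4]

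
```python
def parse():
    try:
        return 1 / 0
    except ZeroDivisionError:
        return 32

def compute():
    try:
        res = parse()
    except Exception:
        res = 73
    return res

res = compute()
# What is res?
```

Step-by-step execution trace:
1. `compute()` calls `parse()`.
2. In parse: `1 / 0` raises ZeroDivisionError; `except ZeroDivisionError` catches it → returns 32.
3. In compute: `res = parse()` → res = 32. No exception reaches compute.
4. `except Exception` is skipped; compute returns 32.
5. res = 32.
Result: 32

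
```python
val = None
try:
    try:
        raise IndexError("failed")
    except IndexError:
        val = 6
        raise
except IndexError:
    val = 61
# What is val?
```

Step-by-step execution trace:
1. Inner try: `raise IndexError("failed")` raises IndexError.
2. Inner `except IndexError` matches → val = 6.
3. bare `raise` re-raises the same IndexError.
4. Outer `except IndexError` matches → val = 61.
Result: 61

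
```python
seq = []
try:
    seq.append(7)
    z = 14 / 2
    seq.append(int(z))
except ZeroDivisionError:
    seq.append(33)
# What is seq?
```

Step-by-step execution trace:
1. try: `seq.append(7)` → seq = [7].
2. `z = 14 / 2` → z = 7.0. No exception raised.
3. `seq.append(int(z))` → seq = [7, 7].
4. `except ZeroDivisionError` is skipped (no exception was raised).
Result: [7, 7]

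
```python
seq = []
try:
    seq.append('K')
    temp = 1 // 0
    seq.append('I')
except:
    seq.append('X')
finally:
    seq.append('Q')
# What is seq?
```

Step-by-step execution trace:
1. try: `seq.append('K')` → seq = ['K'].
2. `temp = 1 // 0` raises ZeroDivisionError; `seq.append('I')` is not reached.
3. bare `except` matches → `seq.append('X')` → seq = ['K', 'X'].
4. finally always runs: `seq.append('Q')` → seq = ['K', 'X', 'Q'].
Result: ['K', 'X', 'Q']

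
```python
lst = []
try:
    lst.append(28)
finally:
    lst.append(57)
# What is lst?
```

Step-by-step execution trace:
1. try: `lst.append(28)` → lst = [28].
2. The try body completes without raising.
3. finally always runs: `lst.append(57)` → lst = [28, 57].
Result: [28, 57]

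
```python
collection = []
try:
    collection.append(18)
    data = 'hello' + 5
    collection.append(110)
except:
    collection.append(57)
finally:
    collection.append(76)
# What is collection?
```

Step-by-step execution trace:
1. try: `collection.append(18)` → collection = [18].
2. `data = 'hello' + 5` raises TypeError; `collection.append(110)` is not reached.
3. bare `except` matches → `collection.append(57)` → collection = [18, 57].
4. finally always runs: `collection.append(76)` → collection = [18, 57, 76].
Result: [18, 57, 76]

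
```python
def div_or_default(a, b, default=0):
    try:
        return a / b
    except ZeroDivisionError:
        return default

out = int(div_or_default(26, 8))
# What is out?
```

Step-by-step execution trace:
1. `div_or_default(26, 8)` enters try: `return 26 / 8` → returns 3.25. No exception raised.
2. `except ZeroDivisionError` is skipped.
3. `int(3.25)` → 3 → out = 3.
Result: 3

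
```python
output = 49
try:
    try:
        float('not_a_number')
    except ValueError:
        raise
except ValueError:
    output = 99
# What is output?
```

Step-by-step execution trace:
1. Inner try: `float('not_a_number')` raises ValueError.
2. Inner `except ValueError` matches; bare `raise` re-raises the same ValueError.
3. Outer `except ValueError` matches → output = 99.
Result: 99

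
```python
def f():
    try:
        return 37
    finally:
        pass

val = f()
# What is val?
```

Step-by-step execution trace:
1. `f()` enters try: `return 37` sets pending return value 37.
2. Before returning, `finally: pass` runs (no effect).
3. f() returns 37 → val = 37.
Result: 37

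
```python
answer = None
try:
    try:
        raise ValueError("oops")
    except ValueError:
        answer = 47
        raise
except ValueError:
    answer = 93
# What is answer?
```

Step-by-step execution trace:
1. Inner try: `raise ValueError("oops")` raises ValueError.
2. Inner `except ValueError` matches → answer = 47.
3. bare `raise` re-raises the same ValueError.
4. Outer `except ValueError` matches → answer = 93.
Result: 93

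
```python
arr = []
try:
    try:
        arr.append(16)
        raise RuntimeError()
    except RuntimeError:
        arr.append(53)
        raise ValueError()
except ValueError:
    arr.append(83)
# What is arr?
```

Step-by-step execution trace:
1. Inner try: `arr.append(16)` → arr = [16].
2. `raise RuntimeError()` raises RuntimeError.
3. Inner `except RuntimeError` matches → `arr.append(53)` → arr = [16, 53].
4. `raise ValueError()` raises ValueError; propagates to outer try.
5. Outer `except ValueError` matches → `arr.append(83)` → arr = [16, 53, 83].
Result: [16, 53, 83]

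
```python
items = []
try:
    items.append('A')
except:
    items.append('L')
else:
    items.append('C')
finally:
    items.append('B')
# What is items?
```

Step-by-step execution trace:
1. try: `items.append('A')` → items = ['A']. No exception raised.
2. `except` is skipped.
3. `else` runs: `items.append('C')` → items = ['A', 'C'].
4. `finally` always runs: `items.append('B')` → items = ['A', 'C', 'B'].
Result: ['A', 'C', 'B']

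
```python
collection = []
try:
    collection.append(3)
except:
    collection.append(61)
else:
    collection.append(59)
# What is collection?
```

Step-by-step execution trace:
1. try: `collection.append(3)` → collection = [3]. No exception raised.
2. `except` is skipped.
3. `else` runs (try completed without exception): `collection.append(59)` → collection = [3, 59].
Result: [3, 59]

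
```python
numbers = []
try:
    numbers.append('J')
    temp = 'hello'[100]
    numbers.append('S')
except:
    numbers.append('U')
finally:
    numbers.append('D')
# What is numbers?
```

Step-by-step execution trace:
1. try: `numbers.append('J')` → numbers = ['J'].
2. `temp = 'hello'[100]` raises IndexError; `numbers.append('S')` is not reached.
3. bare `except` matches → `numbers.append('U')` → numbers = ['J', 'U'].
4. finally always runs: `numbers.append('D')` → numbers = ['J', 'U', 'D'].
Result: ['J', 'U', 'D']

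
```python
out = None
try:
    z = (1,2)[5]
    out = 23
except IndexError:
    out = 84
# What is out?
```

Step-by-step execution trace:
1. `z = (1,2)[5]` raises IndexError.
2. `out = 23` is not reached.
3. `except IndexError` matches → out = 84.
Result: 84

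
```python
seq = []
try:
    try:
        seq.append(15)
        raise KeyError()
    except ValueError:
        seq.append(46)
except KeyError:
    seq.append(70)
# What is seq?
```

Step-by-step execution trace:
1. Inner try: `seq.append(15)` → seq = [15].
2. `raise KeyError()` raises KeyError.
3. Inner `except ValueError` does not match KeyError; exception propagates to outer try.
4. Outer `except KeyError` matches → `seq.append(70)` → seq = [15, 70].
Result: [15, 70]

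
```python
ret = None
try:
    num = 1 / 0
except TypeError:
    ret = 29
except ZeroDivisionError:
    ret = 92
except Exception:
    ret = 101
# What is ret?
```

Step-by-step execution trace:
1. `num = 1 / 0` raises ZeroDivisionError.
2. `except TypeError` does not match ZeroDivisionError; skipped.
3. `except ZeroDivisionError` matches → ret = 92.
4. Remaining except clauses are skipped.
Result: 92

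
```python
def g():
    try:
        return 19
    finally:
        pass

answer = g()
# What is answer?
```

Step-by-step execution trace:
1. `g()` enters try: `return 19` sets pending return value 19.
2. Before returning, `finally: pass` runs (no effect).
3. g() returns 19 → answer = 19.
Result: 19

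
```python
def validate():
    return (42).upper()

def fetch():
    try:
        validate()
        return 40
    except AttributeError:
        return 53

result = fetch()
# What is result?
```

Step-by-step execution trace:
1. `fetch()` calls `validate()`.
2. `validate()` evaluates `(42).upper()`, which raises AttributeError; it propagates to the caller.
3. `return 40` is not reached.
4. `except AttributeError` in fetch matches → returns 53.
5. result = 53.
Result: 53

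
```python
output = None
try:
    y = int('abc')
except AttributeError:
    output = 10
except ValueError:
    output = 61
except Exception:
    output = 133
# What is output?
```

Step-by-step execution trace:
1. `y = int('abc')` raises ValueError.
2. `except AttributeError` does not match ValueError; skipped.
3. `except ValueError` matches → output = 61.
4. Remaining except clauses are skipped.
Result: 61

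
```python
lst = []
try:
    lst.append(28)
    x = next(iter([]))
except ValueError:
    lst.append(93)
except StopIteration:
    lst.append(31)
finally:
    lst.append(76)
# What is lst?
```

Step-by-step execution trace:
1. try: `lst.append(28)` → lst = [28].
2. `x = next(iter([]))` raises StopIteration.
3. `except ValueError` does not match StopIteration; skipped.
4. `except StopIteration` matches → `lst.append(31)` → lst = [28, 31].
5. finally always runs: `lst.append(76)` → lst = [28, 31, 76].
Result: [28, 31, 76]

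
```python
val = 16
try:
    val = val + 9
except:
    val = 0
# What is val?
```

Step-by-step execution trace:
1. val starts at 16.
2. try: `val = val + 9` → val = 25. No exception raised.
3. `except` is skipped.
Result: 25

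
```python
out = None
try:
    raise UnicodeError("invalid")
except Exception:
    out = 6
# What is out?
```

Step-by-step execution trace:
1. `raise UnicodeError(...)` raises UnicodeError.
2. `except Exception` matches (UnicodeError is a subclass of Exception) → out = 6.
Result: 6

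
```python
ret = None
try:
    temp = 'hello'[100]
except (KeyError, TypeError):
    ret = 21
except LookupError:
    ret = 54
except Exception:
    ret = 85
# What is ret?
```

Step-by-step execution trace:
1. `temp = 'hello'[100]` raises IndexError.
2. `except (KeyError, TypeError)` does not match IndexError; skipped.
3. `except LookupError` matches (IndexError is a subclass of LookupError) → ret = 54.
4. `except Exception` is not reached.
Result: 54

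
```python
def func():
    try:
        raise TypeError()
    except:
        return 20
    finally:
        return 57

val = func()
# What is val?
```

Step-by-step execution trace:
1. `func()` enters try: `raise TypeError()` raises TypeError.
2. bare `except` matches → `return 20` sets pending return value 20.
3. Before returning, `finally: return 57` runs and overrides the pending return.
4. func() returns 57 → val = 57.
Result: 57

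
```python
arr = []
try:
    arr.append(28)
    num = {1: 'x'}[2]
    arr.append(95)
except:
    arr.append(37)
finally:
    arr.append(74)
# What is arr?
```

Step-by-step execution trace:
1. try: `arr.append(28)` → arr = [28].
2. `num = {1: 'x'}[2]` raises KeyError; `arr.append(95)` is not reached.
3. bare `except` matches → `arr.append(37)` → arr = [28, 37].
4. finally always runs: `arr.append(74)` → arr = [28, 37, 74].
Result: [28, 37, 74]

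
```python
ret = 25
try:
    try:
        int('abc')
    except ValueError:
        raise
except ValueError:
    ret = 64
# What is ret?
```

Step-by-step execution trace:
1. Inner try: `int('abc')` raises ValueError.
2. Inner `except ValueError` matches; bare `raise` re-raises the same ValueError.
3. Outer `except ValueError` matches → ret = 64.
Result: 64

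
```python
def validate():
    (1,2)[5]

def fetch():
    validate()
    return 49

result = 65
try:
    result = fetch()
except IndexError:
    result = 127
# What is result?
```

Step-by-step execution trace:
1. result starts at 65.
2. try: `fetch()` calls `validate()`.
3. `validate()` evaluates `(1,2)[5]`, which raises IndexError; it propagates through fetch (uncaught).
4. `return 49` in fetch is not reached; the assignment to result does not complete.
5. `except IndexError` matches → result = 127.
Result: 127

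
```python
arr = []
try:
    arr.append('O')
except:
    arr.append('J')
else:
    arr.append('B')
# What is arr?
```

Step-by-step execution trace:
1. try: `arr.append('O')` → arr = ['O']. No exception raised.
2. `except` is skipped.
3. `else` runs (try completed without exception): `arr.append('B')` → arr = ['O', 'B'].
Result: ['O', 'B']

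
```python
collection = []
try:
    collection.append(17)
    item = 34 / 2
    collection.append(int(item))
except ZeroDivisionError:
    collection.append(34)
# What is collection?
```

Step-by-step execution trace:
1. try: `collection.append(17)` → collection = [17].
2. `item = 34 / 2` → item = 17.0. No exception raised.
3. `collection.append(int(item))` → collection = [17, 17].
4. `except ZeroDivisionError` is skipped (no exception was raised).
Result: [17, 17]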